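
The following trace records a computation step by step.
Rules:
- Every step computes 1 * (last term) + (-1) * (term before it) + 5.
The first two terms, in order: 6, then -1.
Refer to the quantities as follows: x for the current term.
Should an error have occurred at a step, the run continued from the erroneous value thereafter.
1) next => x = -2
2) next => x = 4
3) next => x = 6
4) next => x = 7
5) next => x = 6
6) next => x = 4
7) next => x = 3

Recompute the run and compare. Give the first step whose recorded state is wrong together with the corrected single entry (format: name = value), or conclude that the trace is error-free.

step 1: x = 1*(-1) + (-1)*(6) + (5) = -2 -> matches
step 2: x = 1*(-2) + (-1)*(-1) + (5) = 4 -> verified
step 3: x = 1*(4) + (-1)*(-2) + (5) = 11 -> this is not what the trace shows
The audit stops at step 3: the recorded entry is wrong and should be x = 11.

step 3, x = 11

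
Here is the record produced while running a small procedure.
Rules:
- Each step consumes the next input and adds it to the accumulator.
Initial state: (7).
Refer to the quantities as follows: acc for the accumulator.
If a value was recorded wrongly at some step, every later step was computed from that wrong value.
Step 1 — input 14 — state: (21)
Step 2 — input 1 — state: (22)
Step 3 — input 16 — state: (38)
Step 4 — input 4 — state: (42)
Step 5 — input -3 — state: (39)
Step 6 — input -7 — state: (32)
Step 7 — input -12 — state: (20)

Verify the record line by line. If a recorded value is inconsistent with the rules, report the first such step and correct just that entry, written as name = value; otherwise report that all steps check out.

Recomputing the run from the initial state:
step 1: acc = 21
step 2: acc = 22
step 3: acc = 38
step 4: acc = 42
step 5: acc = 39
step 6: acc = 32
step 7: acc = 20
This matches the record at every step.

no error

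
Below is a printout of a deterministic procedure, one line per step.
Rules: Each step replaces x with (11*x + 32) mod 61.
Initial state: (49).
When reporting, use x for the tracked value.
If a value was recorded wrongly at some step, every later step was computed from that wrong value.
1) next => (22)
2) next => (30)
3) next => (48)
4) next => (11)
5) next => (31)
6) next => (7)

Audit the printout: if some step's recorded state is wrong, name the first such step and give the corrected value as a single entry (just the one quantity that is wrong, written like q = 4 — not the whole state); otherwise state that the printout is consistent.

Recomputing the run from the initial state:
step 1: x = 22
step 2: x = 30
step 3: x = 57
step 4: x = 49
step 5: x = 22
step 6: x = 30
The first disagreement with the printout is at step 3, where the value should be x = 57.

step 3, x = 57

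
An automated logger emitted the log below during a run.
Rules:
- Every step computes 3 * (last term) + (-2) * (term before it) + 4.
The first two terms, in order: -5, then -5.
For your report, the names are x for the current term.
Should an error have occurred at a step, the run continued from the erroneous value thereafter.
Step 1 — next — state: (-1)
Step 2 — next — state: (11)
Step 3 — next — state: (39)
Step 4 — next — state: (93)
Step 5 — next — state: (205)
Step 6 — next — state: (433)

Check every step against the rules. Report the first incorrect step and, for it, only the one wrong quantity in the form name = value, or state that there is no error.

Step 1: x = 3*(-5) + (-2)*(-5) + (4) = -1 — agrees with the log.
Step 2: x = 3*(-1) + (-2)*(-5) + (4) = 11 — confirmed correct.
Step 3: x = 3*(11) + (-2)*(-1) + (4) = 39 — checks out.
Step 4: x = 3*(39) + (-2)*(11) + (4) = 99 — this is not what the log shows.
That makes step 4 the first incorrect line — x = 99 is what it should show.

step 4, x = 99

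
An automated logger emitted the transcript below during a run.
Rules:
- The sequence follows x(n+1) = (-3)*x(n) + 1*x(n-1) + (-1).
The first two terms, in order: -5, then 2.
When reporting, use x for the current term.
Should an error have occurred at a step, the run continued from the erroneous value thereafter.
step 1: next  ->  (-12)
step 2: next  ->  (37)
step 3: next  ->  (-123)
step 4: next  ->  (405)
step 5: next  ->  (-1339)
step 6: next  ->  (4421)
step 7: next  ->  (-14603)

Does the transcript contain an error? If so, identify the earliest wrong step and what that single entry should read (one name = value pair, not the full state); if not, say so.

step 1: x = -3*(2) + (1)*(-5) + (-1) = -12 -> verified
step 2: x = -3*(-12) + (1)*(2) + (-1) = 37 -> exactly as logged
step 3: x = -3*(37) + (1)*(-12) + (-1) = -124 -> this is not what the transcript shows
That makes step 3 the first incorrect line — x = -124 is what it should show.

step 3, x = -124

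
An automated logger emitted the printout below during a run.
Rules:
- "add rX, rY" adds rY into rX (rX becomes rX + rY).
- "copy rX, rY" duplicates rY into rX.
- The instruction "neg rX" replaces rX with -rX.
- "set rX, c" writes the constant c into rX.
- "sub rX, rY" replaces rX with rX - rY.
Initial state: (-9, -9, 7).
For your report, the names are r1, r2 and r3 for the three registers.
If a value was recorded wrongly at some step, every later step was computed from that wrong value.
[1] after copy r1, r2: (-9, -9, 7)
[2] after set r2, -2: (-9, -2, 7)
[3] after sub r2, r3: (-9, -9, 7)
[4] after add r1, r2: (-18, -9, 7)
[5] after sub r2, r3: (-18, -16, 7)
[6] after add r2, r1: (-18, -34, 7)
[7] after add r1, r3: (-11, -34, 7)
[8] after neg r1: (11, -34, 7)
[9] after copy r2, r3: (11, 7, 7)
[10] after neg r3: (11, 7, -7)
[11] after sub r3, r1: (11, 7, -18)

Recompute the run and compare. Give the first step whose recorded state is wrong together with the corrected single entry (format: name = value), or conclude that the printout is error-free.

no error

1. r1 = -9 (exactly as logged)
2. r2 = -2 (in agreement)
3. r2 = -2 - 7 = -9 (in agreement)
4. r1 = -9 + -9 = -18 (consistent with the printout)
5. r2 = -9 - 7 = -16 (no discrepancy)
6. r2 = -16 + -18 = -34 (checks out)
7. r1 = -18 + 7 = -11 (agrees with the printout)
8. r1 = -(-11) = 11 (confirmed correct)
9. r2 = 7 (matches)
10. r3 = -(7) = -7 (in agreement)
11. r3 = -7 - 11 = -18 (no discrepancy)
The whole run recomputes cleanly — no discrepancies.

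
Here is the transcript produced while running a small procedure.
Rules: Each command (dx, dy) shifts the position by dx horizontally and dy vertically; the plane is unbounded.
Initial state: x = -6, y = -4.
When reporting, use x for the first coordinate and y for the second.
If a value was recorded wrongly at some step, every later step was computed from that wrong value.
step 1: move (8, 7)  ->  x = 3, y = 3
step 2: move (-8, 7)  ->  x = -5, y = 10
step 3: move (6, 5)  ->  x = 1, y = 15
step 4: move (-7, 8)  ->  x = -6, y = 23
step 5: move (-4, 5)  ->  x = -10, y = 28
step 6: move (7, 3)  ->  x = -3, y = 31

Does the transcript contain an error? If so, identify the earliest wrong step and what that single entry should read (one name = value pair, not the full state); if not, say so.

step 1, x = 2

Recomputing the run from the initial state:
step 1: x = 2, y = 3
step 2: x = -6, y = 10
step 3: x = 0, y = 15
step 4: x = -7, y = 23
step 5: x = -11, y = 28
step 6: x = -4, y = 31
The first disagreement with the transcript is at step 1, where the value should be x = 2.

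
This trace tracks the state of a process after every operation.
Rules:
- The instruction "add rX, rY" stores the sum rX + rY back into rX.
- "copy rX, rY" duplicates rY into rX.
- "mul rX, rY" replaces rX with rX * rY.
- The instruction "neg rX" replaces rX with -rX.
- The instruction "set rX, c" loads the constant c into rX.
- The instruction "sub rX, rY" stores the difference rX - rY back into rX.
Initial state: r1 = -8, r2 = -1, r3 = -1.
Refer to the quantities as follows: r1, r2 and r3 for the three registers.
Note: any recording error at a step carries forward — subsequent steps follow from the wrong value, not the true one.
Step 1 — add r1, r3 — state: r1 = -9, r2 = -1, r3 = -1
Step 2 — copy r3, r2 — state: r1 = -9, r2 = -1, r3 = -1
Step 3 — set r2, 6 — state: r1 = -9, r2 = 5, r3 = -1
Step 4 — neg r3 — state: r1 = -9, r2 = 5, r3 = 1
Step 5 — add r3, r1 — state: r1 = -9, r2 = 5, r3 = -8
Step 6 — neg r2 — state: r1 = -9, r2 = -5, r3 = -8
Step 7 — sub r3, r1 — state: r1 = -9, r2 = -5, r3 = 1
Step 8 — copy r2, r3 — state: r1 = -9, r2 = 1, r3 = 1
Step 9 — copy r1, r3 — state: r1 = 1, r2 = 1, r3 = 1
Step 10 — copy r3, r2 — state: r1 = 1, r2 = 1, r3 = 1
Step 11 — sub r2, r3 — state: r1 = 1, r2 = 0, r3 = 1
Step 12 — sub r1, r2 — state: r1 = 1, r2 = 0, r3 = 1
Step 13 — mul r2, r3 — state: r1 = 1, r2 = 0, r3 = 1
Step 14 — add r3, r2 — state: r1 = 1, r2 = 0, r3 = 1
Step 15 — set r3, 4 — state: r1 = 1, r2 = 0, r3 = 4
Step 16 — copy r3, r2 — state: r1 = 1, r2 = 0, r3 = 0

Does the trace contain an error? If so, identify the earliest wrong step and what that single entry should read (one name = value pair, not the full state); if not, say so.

step 3, r2 = 6

Recomputing the run from the initial state:
step 1: r1 = -9, r2 = -1, r3 = -1
step 2: r1 = -9, r2 = -1, r3 = -1
step 3: r1 = -9, r2 = 6, r3 = -1
step 4: r1 = -9, r2 = 6, r3 = 1
step 5: r1 = -9, r2 = 6, r3 = -8
step 6: r1 = -9, r2 = -6, r3 = -8
step 7: r1 = -9, r2 = -6, r3 = 1
step 8: r1 = -9, r2 = 1, r3 = 1
step 9: r1 = 1, r2 = 1, r3 = 1
step 10: r1 = 1, r2 = 1, r3 = 1
step 11: r1 = 1, r2 = 0, r3 = 1
step 12: r1 = 1, r2 = 0, r3 = 1
step 13: r1 = 1, r2 = 0, r3 = 1
step 14: r1 = 1, r2 = 0, r3 = 1
step 15: r1 = 1, r2 = 0, r3 = 4
step 16: r1 = 1, r2 = 0, r3 = 0
The first disagreement with the trace is at step 3, where the value should be r2 = 6.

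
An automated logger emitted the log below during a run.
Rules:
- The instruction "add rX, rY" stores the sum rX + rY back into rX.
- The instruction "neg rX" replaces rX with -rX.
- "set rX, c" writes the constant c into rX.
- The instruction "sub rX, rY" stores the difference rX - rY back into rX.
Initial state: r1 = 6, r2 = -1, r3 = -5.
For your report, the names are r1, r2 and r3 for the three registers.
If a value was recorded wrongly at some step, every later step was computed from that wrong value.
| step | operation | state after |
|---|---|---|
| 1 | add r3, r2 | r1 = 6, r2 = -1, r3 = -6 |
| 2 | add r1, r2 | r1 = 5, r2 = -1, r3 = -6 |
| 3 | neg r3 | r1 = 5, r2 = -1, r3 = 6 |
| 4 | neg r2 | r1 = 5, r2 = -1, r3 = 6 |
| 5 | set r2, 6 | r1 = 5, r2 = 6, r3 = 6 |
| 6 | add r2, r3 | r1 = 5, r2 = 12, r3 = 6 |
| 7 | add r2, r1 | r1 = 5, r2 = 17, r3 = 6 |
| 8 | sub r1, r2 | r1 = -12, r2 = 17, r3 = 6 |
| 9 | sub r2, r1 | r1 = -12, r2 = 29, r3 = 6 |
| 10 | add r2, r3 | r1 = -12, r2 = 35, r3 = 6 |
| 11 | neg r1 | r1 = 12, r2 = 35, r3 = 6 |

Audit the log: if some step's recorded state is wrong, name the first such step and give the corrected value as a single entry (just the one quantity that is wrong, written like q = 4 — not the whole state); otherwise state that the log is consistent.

step 4, r2 = 1

step 1: r3 = -5 + -1 = -6 -> same as recorded
step 2: r1 = 6 + -1 = 5 -> verified
step 3: r3 = -(-6) = 6 -> matches
step 4: r2 = -(-1) = 1 -> the log has a different value
Step 4 is the first one off; corrected, r2 = 1.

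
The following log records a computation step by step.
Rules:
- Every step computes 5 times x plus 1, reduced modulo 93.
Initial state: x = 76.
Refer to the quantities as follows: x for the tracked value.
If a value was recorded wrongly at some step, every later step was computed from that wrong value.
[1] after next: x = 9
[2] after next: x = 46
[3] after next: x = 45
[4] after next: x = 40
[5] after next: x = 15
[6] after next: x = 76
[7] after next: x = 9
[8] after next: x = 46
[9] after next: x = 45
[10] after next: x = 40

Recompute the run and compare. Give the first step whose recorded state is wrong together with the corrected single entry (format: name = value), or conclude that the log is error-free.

no error

1. x = (5*76 + 1) mod 93 = 9 (same as recorded)
2. x = (5*9 + 1) mod 93 = 46 (checks out)
3. x = (5*46 + 1) mod 93 = 45 (consistent with the log)
4. x = (5*45 + 1) mod 93 = 40 (same as recorded)
5. x = (5*40 + 1) mod 93 = 15 (checks out)
6. x = (5*15 + 1) mod 93 = 76 (agrees with the log)
7. x = (5*76 + 1) mod 93 = 9 (exactly as logged)
8. x = (5*9 + 1) mod 93 = 46 (in agreement)
9. x = (5*46 + 1) mod 93 = 45 (exactly as logged)
10. x = (5*45 + 1) mod 93 = 40 (consistent with the log)
The recomputation confirms every line.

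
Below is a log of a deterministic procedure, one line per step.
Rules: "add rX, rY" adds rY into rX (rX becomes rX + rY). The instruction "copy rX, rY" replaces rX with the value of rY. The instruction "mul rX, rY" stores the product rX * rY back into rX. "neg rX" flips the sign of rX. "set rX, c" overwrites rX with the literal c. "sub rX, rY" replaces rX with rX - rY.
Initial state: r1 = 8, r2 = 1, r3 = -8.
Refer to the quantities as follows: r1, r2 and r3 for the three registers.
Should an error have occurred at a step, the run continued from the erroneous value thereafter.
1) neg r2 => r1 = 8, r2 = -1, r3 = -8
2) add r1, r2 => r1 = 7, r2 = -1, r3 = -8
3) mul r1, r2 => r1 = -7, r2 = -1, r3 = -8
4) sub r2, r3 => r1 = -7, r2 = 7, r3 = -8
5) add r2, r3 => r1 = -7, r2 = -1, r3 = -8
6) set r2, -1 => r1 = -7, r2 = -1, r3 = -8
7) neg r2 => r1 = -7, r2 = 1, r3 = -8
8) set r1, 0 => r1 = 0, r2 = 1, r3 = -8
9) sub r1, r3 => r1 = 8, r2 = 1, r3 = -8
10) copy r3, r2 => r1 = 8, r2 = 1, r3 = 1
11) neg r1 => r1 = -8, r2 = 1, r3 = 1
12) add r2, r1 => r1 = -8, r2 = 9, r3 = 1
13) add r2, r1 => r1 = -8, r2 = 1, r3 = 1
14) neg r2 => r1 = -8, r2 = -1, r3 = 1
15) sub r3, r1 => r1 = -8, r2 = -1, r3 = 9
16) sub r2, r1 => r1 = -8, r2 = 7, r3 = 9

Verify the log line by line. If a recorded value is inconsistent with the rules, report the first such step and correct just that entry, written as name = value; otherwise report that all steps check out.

Recomputing the run from the initial state:
step 1: r1 = 8, r2 = -1, r3 = -8
step 2: r1 = 7, r2 = -1, r3 = -8
step 3: r1 = -7, r2 = -1, r3 = -8
step 4: r1 = -7, r2 = 7, r3 = -8
step 5: r1 = -7, r2 = -1, r3 = -8
step 6: r1 = -7, r2 = -1, r3 = -8
step 7: r1 = -7, r2 = 1, r3 = -8
step 8: r1 = 0, r2 = 1, r3 = -8
step 9: r1 = 8, r2 = 1, r3 = -8
step 10: r1 = 8, r2 = 1, r3 = 1
step 11: r1 = -8, r2 = 1, r3 = 1
step 12: r1 = -8, r2 = -7, r3 = 1
step 13: r1 = -8, r2 = -15, r3 = 1
step 14: r1 = -8, r2 = 15, r3 = 1
step 15: r1 = -8, r2 = 15, r3 = 9
step 16: r1 = -8, r2 = 23, r3 = 9
The first disagreement with the log is at step 12, where the value should be r2 = -7.

step 12, r2 = -7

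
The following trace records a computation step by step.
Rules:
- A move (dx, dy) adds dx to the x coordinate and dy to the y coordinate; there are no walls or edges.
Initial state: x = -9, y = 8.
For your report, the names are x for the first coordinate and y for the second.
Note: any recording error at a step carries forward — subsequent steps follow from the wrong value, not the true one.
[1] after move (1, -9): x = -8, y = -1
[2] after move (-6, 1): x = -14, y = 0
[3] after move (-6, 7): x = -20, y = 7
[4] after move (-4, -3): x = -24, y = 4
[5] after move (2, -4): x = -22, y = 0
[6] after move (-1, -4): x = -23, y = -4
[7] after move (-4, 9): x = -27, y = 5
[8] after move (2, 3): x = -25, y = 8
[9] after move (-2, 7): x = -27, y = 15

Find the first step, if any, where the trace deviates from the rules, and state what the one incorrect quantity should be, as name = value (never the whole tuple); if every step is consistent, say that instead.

no error

1. x = -9 + (1) = -8, y = 8 + (-9) = -1 (matches)
2. x = -8 + (-6) = -14, y = -1 + (1) = 0 (agrees with the trace)
3. x = -14 + (-6) = -20, y = 0 + (7) = 7 (same as recorded)
4. x = -20 + (-4) = -24, y = 7 + (-3) = 4 (matches)
5. x = -24 + (2) = -22, y = 4 + (-4) = 0 (confirmed correct)
6. x = -22 + (-1) = -23, y = 0 + (-4) = -4 (in agreement)
7. x = -23 + (-4) = -27, y = -4 + (9) = 5 (in agreement)
8. x = -27 + (2) = -25, y = 5 + (3) = 8 (consistent with the trace)
9. x = -25 + (-2) = -27, y = 8 + (7) = 15 (same as recorded)
All entries verified; no error found.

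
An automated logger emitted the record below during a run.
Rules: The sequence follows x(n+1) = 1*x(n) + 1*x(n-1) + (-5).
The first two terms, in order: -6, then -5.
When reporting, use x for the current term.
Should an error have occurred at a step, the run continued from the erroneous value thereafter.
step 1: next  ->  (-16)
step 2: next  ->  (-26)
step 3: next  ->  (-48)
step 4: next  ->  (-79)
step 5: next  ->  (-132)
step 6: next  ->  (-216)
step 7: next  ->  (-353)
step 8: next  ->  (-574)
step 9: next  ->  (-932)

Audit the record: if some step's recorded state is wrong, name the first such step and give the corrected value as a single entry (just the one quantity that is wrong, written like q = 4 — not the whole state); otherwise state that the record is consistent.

1. x = 1*(-5) + (1)*(-6) + (-5) = -16 (same as recorded)
2. x = 1*(-16) + (1)*(-5) + (-5) = -26 (checks out)
3. x = 1*(-26) + (1)*(-16) + (-5) = -47 (the recorded entry deviates here)
The earliest wrong entry is at step 3: it should read x = -47.

step 3, x = -47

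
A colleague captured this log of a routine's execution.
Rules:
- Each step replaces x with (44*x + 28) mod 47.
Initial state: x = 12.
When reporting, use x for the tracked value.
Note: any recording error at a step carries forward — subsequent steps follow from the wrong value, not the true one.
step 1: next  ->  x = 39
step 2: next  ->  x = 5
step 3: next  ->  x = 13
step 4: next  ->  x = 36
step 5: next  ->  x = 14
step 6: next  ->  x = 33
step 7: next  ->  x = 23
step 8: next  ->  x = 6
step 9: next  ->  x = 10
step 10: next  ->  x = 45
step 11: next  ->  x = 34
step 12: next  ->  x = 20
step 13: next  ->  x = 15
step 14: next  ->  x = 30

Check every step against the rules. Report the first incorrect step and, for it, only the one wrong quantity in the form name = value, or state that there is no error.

Recomputing the run from the initial state:
step 1: x = 39
step 2: x = 5
step 3: x = 13
step 4: x = 36
step 5: x = 14
step 6: x = 33
step 7: x = 23
step 8: x = 6
step 9: x = 10
step 10: x = 45
step 11: x = 34
step 12: x = 20
step 13: x = 15
step 14: x = 30
This matches the log at every step.

no error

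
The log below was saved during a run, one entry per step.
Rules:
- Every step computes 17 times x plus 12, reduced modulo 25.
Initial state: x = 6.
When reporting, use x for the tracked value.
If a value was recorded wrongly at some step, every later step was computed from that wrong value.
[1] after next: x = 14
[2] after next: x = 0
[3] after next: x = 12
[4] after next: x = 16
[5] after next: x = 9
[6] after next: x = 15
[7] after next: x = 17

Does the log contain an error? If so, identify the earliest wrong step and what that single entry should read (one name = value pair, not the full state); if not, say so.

1. x = (17*6 + 12) mod 25 = 14 (matches)
2. x = (17*14 + 12) mod 25 = 0 (confirmed correct)
3. x = (17*0 + 12) mod 25 = 12 (in agreement)
4. x = (17*12 + 12) mod 25 = 16 (matches)
5. x = (17*16 + 12) mod 25 = 9 (agrees with the log)
6. x = (17*9 + 12) mod 25 = 15 (same as recorded)
7. x = (17*15 + 12) mod 25 = 17 (in agreement)
Every step is consistent.

no error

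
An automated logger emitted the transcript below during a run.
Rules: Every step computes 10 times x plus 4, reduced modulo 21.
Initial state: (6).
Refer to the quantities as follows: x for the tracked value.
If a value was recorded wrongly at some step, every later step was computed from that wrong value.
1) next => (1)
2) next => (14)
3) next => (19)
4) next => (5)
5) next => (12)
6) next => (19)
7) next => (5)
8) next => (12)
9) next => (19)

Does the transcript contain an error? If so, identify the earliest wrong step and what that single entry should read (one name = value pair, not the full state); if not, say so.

Recomputing the run from the initial state:
step 1: x = 1
step 2: x = 14
step 3: x = 18
step 4: x = 16
step 5: x = 17
step 6: x = 6
step 7: x = 1
step 8: x = 14
step 9: x = 18
The first disagreement with the transcript is at step 3, where the value should be x = 18.

step 3, x = 18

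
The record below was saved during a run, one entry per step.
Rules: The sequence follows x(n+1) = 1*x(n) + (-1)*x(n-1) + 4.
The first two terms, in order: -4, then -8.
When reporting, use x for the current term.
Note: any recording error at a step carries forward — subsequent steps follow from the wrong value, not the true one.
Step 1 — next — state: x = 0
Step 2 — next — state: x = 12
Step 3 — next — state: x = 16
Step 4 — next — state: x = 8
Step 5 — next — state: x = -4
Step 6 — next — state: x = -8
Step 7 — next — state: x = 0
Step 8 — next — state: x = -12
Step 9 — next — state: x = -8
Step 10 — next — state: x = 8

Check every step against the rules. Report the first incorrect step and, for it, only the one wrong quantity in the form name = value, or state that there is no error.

Step 1: x = 1*(-8) + (-1)*(-4) + (4) = 0 — verified.
Step 2: x = 1*(0) + (-1)*(-8) + (4) = 12 — same as recorded.
Step 3: x = 1*(12) + (-1)*(0) + (4) = 16 — checks out.
Step 4: x = 1*(16) + (-1)*(12) + (4) = 8 — agrees with the record.
Step 5: x = 1*(8) + (-1)*(16) + (4) = -4 — in agreement.
Step 6: x = 1*(-4) + (-1)*(8) + (4) = -8 — no discrepancy.
Step 7: x = 1*(-8) + (-1)*(-4) + (4) = 0 — agrees with the record.
Step 8: x = 1*(0) + (-1)*(-8) + (4) = 12 — the record disagrees here.
That makes step 8 the first incorrect line — x = 12 is what it should show.

step 8, x = 12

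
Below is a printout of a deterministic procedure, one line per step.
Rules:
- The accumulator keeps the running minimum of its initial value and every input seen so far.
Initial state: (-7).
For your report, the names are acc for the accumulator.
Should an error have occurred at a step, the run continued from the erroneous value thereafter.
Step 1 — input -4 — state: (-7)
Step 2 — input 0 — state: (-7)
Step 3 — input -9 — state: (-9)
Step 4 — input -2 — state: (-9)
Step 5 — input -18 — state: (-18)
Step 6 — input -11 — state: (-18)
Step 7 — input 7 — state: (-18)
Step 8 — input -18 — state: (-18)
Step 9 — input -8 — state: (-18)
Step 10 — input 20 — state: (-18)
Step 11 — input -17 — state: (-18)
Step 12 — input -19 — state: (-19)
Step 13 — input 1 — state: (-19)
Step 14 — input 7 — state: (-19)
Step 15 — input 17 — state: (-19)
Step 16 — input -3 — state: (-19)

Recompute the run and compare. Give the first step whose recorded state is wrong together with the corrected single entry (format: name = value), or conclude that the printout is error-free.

no error

Recomputing the run from the initial state:
step 1: acc = -7
step 2: acc = -7
step 3: acc = -9
step 4: acc = -9
step 5: acc = -18
step 6: acc = -18
step 7: acc = -18
step 8: acc = -18
step 9: acc = -18
step 10: acc = -18
step 11: acc = -18
step 12: acc = -19
step 13: acc = -19
step 14: acc = -19
step 15: acc = -19
step 16: acc = -19
This matches the printout at every step.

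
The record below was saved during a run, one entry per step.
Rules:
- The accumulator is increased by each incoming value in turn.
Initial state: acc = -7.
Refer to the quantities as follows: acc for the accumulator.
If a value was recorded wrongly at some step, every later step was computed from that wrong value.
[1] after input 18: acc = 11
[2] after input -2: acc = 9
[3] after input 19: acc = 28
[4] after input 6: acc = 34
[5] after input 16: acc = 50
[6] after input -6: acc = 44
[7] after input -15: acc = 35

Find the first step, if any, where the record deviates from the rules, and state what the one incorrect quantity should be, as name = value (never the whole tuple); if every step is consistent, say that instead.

step 1: acc = -7 + 18 = 11 -> confirmed correct
step 2: acc = 11 + -2 = 9 -> agrees with the record
step 3: acc = 9 + 19 = 28 -> confirmed correct
step 4: acc = 28 + 6 = 34 -> agrees with the record
step 5: acc = 34 + 16 = 50 -> no discrepancy
step 6: acc = 50 + -6 = 44 -> same as recorded
step 7: acc = 44 + -15 = 29 -> the record disagrees here
First incorrect step: 7; the correct value is acc = 29.

step 7, acc = 29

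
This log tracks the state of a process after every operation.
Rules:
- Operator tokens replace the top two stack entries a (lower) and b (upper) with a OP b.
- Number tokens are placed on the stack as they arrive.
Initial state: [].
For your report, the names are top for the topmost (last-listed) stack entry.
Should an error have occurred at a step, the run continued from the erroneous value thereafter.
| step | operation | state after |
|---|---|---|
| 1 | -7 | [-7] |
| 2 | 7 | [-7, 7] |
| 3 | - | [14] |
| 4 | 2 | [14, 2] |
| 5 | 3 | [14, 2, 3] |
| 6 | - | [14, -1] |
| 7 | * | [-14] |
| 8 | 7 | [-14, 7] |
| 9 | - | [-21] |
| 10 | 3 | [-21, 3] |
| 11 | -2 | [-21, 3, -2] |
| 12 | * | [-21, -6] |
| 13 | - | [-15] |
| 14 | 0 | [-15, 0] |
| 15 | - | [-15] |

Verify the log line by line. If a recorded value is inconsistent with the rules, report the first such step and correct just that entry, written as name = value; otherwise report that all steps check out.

step 3, top = -14

step 1: push -7: top = -7 -> exactly as logged
step 2: push 7: top = 7 -> confirmed correct
step 3: -7 - 7 = -14 -> a discrepancy with the log
So the first discrepancy is step 3, where the right value is top = -14.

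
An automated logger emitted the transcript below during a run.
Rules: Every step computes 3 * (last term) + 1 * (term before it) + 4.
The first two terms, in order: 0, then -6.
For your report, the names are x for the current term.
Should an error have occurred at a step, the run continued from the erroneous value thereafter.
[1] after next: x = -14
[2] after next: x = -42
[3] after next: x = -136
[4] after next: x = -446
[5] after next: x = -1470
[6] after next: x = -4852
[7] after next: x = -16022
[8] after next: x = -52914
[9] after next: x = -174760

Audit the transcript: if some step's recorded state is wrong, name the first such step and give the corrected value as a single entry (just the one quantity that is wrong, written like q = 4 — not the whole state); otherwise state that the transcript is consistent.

step 2, x = -44

Recomputing the run from the initial state:
step 1: x = -14
step 2: x = -44
step 3: x = -142
step 4: x = -466
step 5: x = -1536
step 6: x = -5070
step 7: x = -16742
step 8: x = -55292
step 9: x = -182614
The first disagreement with the transcript is at step 2, where the value should be x = -44.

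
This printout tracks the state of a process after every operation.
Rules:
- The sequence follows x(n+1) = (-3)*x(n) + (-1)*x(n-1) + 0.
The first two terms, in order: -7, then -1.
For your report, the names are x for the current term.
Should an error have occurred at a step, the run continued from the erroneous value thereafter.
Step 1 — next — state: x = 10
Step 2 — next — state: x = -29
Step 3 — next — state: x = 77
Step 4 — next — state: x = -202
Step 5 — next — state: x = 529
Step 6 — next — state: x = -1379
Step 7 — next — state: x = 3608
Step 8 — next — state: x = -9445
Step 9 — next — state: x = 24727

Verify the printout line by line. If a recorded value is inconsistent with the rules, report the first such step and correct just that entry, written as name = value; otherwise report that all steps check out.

step 6, x = -1385

Recomputing the run from the initial state:
step 1: x = 10
step 2: x = -29
step 3: x = 77
step 4: x = -202
step 5: x = 529
step 6: x = -1385
step 7: x = 3626
step 8: x = -9493
step 9: x = 24853
The first disagreement with the printout is at step 6, where the value should be x = -1385.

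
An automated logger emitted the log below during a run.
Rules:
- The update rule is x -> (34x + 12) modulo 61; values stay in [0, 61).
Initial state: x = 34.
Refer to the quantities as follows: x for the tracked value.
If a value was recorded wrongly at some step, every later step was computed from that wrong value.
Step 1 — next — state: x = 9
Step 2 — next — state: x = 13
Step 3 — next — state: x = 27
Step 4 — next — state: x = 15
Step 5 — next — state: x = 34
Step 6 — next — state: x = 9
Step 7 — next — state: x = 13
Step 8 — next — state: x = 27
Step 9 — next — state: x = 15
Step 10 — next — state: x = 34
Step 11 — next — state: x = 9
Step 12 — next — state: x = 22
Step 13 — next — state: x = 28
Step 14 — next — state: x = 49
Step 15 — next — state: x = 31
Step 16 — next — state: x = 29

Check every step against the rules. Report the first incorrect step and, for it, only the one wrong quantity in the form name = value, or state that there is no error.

step 12, x = 13

Step 1: x = (34*34 + 12) mod 61 = 9 — agrees with the log.
Step 2: x = (34*9 + 12) mod 61 = 13 — confirmed correct.
Step 3: x = (34*13 + 12) mod 61 = 27 — no discrepancy.
Step 4: x = (34*27 + 12) mod 61 = 15 — exactly as logged.
Step 5: x = (34*15 + 12) mod 61 = 34 — confirmed correct.
Step 6: x = (34*34 + 12) mod 61 = 9 — verified.
Step 7: x = (34*9 + 12) mod 61 = 13 — exactly as logged.
Step 8: x = (34*13 + 12) mod 61 = 27 — same as recorded.
Step 9: x = (34*27 + 12) mod 61 = 15 — in agreement.
Step 10: x = (34*15 + 12) mod 61 = 34 — matches.
Step 11: x = (34*34 + 12) mod 61 = 9 — checks out.
Step 12: x = (34*9 + 12) mod 61 = 13 — the entry is off here.
So the first discrepancy is step 12, where the right value is x = 13.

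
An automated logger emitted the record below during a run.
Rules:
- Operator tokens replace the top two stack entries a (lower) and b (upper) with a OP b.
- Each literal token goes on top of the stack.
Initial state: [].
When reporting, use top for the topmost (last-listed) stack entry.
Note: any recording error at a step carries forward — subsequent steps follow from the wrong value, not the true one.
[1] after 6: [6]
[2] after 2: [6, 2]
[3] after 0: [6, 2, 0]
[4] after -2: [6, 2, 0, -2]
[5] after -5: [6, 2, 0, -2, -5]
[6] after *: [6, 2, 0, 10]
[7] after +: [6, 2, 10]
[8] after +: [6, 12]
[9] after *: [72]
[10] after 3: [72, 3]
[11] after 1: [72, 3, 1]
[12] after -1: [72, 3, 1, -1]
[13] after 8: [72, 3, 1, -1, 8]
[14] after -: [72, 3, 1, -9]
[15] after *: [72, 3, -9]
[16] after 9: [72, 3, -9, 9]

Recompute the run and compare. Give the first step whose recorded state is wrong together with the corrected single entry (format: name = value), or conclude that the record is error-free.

no error

Recomputing the run from the initial state:
step 1: [6]
step 2: [6, 2]
step 3: [6, 2, 0]
step 4: [6, 2, 0, -2]
step 5: [6, 2, 0, -2, -5]
step 6: [6, 2, 0, 10]
step 7: [6, 2, 10]
step 8: [6, 12]
step 9: [72]
step 10: [72, 3]
step 11: [72, 3, 1]
step 12: [72, 3, 1, -1]
step 13: [72, 3, 1, -1, 8]
step 14: [72, 3, 1, -9]
step 15: [72, 3, -9]
step 16: [72, 3, -9, 9]
This matches the record at every step.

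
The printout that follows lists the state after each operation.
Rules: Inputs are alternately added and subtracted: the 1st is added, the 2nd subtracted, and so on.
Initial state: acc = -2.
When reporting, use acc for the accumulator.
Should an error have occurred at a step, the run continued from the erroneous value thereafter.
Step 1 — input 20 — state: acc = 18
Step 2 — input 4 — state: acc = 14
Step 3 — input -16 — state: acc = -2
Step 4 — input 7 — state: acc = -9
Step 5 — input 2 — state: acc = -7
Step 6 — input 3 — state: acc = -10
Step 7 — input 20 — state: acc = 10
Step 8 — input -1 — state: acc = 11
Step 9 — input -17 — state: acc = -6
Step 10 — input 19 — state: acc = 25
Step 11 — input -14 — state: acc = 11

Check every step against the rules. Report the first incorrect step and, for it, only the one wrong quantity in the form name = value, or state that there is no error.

step 1: acc = -2 + 20 = 18 -> confirmed correct
step 2: acc = 18 - 4 = 14 -> no discrepancy
step 3: acc = 14 + -16 = -2 -> same as recorded
step 4: acc = -2 - 7 = -9 -> consistent with the printout
step 5: acc = -9 + 2 = -7 -> verified
step 6: acc = -7 - 3 = -10 -> consistent with the printout
step 7: acc = -10 + 20 = 10 -> in agreement
step 8: acc = 10 - -1 = 11 -> same as recorded
step 9: acc = 11 + -17 = -6 -> same as recorded
step 10: acc = -6 - 19 = -25 -> a discrepancy with the printout
So the first discrepancy is step 10, where the right value is acc = -25.

step 10, acc = -25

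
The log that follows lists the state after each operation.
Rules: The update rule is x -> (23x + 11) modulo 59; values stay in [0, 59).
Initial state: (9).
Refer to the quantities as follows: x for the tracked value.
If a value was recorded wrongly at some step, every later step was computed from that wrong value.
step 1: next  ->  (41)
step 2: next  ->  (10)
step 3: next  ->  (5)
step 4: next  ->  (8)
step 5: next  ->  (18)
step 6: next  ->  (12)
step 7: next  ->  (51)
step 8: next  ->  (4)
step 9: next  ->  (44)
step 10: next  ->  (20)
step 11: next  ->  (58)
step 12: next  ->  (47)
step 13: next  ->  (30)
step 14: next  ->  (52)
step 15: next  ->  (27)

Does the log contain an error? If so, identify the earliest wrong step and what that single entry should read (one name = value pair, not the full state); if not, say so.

Recomputing the run from the initial state:
step 1: x = 41
step 2: x = 10
step 3: x = 5
step 4: x = 8
step 5: x = 18
step 6: x = 12
step 7: x = 51
step 8: x = 4
step 9: x = 44
step 10: x = 20
step 11: x = 58
step 12: x = 47
step 13: x = 30
step 14: x = 52
step 15: x = 27
This matches the log at every step.

no error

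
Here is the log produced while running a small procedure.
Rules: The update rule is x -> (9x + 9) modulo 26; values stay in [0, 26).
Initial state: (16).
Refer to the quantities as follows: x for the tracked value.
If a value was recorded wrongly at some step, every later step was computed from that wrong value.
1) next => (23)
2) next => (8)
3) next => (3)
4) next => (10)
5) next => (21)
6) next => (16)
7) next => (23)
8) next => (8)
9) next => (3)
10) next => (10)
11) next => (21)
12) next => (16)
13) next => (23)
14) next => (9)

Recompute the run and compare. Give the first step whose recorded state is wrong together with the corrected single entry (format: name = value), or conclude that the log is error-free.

step 14, x = 8

Recomputing the run from the initial state:
step 1: x = 23
step 2: x = 8
step 3: x = 3
step 4: x = 10
step 5: x = 21
step 6: x = 16
step 7: x = 23
step 8: x = 8
step 9: x = 3
step 10: x = 10
step 11: x = 21
step 12: x = 16
step 13: x = 23
step 14: x = 8
The first disagreement with the log is at step 14, where the value should be x = 8.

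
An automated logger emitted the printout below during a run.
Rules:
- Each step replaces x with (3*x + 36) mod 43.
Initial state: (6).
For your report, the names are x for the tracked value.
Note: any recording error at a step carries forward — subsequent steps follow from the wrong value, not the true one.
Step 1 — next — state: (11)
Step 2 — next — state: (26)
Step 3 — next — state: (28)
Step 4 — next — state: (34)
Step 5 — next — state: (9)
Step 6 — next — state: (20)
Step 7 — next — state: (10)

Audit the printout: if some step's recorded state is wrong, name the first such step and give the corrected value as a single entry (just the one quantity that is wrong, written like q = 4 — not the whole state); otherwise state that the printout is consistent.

Recomputing the run from the initial state:
step 1: x = 11
step 2: x = 26
step 3: x = 28
step 4: x = 34
step 5: x = 9
step 6: x = 20
step 7: x = 10
This matches the printout at every step.

no error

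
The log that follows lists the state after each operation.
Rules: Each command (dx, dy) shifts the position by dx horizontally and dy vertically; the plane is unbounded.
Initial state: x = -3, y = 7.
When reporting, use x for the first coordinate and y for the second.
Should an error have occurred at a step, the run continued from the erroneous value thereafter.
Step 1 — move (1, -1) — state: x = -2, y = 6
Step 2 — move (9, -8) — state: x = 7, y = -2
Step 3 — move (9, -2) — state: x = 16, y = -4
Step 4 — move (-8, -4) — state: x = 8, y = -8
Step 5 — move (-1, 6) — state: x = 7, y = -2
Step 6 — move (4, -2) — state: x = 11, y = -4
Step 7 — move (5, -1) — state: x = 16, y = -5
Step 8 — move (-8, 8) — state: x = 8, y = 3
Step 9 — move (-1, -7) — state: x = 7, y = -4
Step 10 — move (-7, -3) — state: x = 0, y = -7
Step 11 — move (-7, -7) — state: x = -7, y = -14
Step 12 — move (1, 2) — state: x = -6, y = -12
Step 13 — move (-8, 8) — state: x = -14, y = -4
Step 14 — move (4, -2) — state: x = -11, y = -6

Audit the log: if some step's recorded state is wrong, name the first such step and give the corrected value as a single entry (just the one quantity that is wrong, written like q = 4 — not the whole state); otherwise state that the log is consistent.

step 14, x = -10

Recomputing the run from the initial state:
step 1: x = -2, y = 6
step 2: x = 7, y = -2
step 3: x = 16, y = -4
step 4: x = 8, y = -8
step 5: x = 7, y = -2
step 6: x = 11, y = -4
step 7: x = 16, y = -5
step 8: x = 8, y = 3
step 9: x = 7, y = -4
step 10: x = 0, y = -7
step 11: x = -7, y = -14
step 12: x = -6, y = -12
step 13: x = -14, y = -4
step 14: x = -10, y = -6
The first disagreement with the log is at step 14, where the value should be x = -10.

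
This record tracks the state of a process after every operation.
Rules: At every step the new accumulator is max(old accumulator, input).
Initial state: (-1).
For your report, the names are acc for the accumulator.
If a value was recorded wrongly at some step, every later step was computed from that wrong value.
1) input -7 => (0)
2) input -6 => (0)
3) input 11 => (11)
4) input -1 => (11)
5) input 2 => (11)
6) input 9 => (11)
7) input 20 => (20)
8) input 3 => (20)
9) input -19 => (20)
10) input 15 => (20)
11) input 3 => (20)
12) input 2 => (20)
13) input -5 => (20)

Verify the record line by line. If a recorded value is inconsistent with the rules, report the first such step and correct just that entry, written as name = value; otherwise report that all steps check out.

step 1, acc = -1

1. acc = max(-1, -7) = -1 (the record disagrees here)
Step 1 is the first one off; corrected, acc = -1.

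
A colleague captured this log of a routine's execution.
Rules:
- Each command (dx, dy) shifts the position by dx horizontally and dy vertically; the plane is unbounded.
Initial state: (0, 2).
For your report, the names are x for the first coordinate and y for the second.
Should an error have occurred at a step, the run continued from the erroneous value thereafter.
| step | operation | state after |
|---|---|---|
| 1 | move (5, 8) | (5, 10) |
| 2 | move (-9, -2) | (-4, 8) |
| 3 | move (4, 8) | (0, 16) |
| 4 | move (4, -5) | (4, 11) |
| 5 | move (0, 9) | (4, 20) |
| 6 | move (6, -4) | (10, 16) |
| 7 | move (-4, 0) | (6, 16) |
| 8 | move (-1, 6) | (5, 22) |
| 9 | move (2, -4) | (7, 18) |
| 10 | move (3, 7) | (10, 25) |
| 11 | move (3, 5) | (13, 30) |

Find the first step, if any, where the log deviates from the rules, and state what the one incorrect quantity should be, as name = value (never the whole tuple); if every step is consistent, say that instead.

no error

Step 1: x = 0 + (5) = 5, y = 2 + (8) = 10 — agrees with the log.
Step 2: x = 5 + (-9) = -4, y = 10 + (-2) = 8 — same as recorded.
Step 3: x = -4 + (4) = 0, y = 8 + (8) = 16 — no discrepancy.
Step 4: x = 0 + (4) = 4, y = 16 + (-5) = 11 — checks out.
Step 5: x = 4 + (0) = 4, y = 11 + (9) = 20 — same as recorded.
Step 6: x = 4 + (6) = 10, y = 20 + (-4) = 16 — matches.
Step 7: x = 10 + (-4) = 6, y = 16 + (0) = 16 — checks out.
Step 8: x = 6 + (-1) = 5, y = 16 + (6) = 22 — in agreement.
Step 9: x = 5 + (2) = 7, y = 22 + (-4) = 18 — matches.
Step 10: x = 7 + (3) = 10, y = 18 + (7) = 25 — agrees with the log.
Step 11: x = 10 + (3) = 13, y = 25 + (5) = 30 — exactly as logged.
The recomputation confirms every line.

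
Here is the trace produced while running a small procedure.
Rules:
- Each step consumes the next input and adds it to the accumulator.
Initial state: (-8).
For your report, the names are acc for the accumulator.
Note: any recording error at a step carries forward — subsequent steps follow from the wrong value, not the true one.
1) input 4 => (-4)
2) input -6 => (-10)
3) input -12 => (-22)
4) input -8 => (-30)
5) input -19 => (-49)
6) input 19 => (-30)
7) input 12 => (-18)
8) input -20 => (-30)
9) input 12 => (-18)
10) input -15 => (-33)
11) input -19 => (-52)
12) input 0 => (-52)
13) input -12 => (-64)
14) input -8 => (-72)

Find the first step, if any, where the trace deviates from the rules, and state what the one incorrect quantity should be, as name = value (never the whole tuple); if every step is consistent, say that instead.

step 8, acc = -38

Recomputing the run from the initial state:
step 1: acc = -4
step 2: acc = -10
step 3: acc = -22
step 4: acc = -30
step 5: acc = -49
step 6: acc = -30
step 7: acc = -18
step 8: acc = -38
step 9: acc = -26
step 10: acc = -41
step 11: acc = -60
step 12: acc = -60
step 13: acc = -72
step 14: acc = -80
The first disagreement with the trace is at step 8, where the value should be acc = -38.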